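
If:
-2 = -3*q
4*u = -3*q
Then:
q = 2/3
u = -1/2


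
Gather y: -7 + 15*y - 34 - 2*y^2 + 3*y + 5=-2*y^2 + 18*y - 36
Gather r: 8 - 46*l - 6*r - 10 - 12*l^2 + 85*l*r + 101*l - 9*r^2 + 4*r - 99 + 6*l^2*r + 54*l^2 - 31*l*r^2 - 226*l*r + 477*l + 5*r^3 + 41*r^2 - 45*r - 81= 42*l^2 + 532*l + 5*r^3 + r^2*(32 - 31*l) + r*(6*l^2 - 141*l - 47) - 182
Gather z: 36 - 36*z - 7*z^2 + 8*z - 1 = -7*z^2 - 28*z + 35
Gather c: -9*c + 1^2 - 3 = -9*c - 2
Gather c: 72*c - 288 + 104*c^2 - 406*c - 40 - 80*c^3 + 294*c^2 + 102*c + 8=-80*c^3 + 398*c^2 - 232*c - 320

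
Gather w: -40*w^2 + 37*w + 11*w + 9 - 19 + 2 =-40*w^2 + 48*w - 8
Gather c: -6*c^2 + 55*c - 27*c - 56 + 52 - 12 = -6*c^2 + 28*c - 16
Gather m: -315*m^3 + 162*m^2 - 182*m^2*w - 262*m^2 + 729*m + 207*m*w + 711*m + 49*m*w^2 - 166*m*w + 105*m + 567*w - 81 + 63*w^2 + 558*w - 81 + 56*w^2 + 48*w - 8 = -315*m^3 + m^2*(-182*w - 100) + m*(49*w^2 + 41*w + 1545) + 119*w^2 + 1173*w - 170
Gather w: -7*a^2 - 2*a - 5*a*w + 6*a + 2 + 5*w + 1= -7*a^2 + 4*a + w*(5 - 5*a) + 3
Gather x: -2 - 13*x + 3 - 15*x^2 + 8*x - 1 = -15*x^2 - 5*x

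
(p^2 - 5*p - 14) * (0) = 0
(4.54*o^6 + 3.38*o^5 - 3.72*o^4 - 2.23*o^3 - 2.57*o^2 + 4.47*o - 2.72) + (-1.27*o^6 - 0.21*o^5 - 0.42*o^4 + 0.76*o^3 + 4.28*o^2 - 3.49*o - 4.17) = 3.27*o^6 + 3.17*o^5 - 4.14*o^4 - 1.47*o^3 + 1.71*o^2 + 0.98*o - 6.89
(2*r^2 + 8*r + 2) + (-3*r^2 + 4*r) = -r^2 + 12*r + 2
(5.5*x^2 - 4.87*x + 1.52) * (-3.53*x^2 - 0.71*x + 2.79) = -19.415*x^4 + 13.2861*x^3 + 13.4371*x^2 - 14.6665*x + 4.2408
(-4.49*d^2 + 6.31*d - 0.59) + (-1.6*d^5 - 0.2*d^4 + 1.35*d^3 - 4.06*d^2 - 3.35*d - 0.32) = -1.6*d^5 - 0.2*d^4 + 1.35*d^3 - 8.55*d^2 + 2.96*d - 0.91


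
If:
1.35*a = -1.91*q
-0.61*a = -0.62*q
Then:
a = 0.00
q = 0.00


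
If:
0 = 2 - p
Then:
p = 2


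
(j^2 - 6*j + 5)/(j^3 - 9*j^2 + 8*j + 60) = (j - 1)/(j^2 - 4*j - 12)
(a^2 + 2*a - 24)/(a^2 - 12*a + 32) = (a + 6)/(a - 8)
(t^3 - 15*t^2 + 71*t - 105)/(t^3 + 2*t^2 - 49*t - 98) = (t^2 - 8*t + 15)/(t^2 + 9*t + 14)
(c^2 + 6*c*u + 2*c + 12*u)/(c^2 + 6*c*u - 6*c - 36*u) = (c + 2)/(c - 6)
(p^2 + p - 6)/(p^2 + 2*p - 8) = (p + 3)/(p + 4)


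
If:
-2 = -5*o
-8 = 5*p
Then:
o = 2/5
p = -8/5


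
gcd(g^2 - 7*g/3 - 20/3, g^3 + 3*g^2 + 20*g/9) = g + 5/3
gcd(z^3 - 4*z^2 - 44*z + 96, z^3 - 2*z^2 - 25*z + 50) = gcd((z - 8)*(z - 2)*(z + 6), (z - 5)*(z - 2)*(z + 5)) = z - 2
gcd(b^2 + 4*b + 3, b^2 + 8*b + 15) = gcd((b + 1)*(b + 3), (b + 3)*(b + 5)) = b + 3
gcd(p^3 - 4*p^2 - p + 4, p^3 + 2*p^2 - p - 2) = p^2 - 1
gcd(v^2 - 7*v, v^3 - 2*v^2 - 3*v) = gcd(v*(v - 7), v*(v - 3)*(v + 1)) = v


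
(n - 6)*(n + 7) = n^2 + n - 42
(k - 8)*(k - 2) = k^2 - 10*k + 16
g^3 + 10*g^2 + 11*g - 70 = (g - 2)*(g + 5)*(g + 7)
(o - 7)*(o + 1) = o^2 - 6*o - 7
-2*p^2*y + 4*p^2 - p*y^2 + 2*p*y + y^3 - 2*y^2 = (-2*p + y)*(p + y)*(y - 2)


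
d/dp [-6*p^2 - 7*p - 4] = -12*p - 7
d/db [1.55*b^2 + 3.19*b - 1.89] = 3.1*b + 3.19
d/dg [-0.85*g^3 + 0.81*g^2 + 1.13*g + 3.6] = -2.55*g^2 + 1.62*g + 1.13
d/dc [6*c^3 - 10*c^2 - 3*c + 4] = 18*c^2 - 20*c - 3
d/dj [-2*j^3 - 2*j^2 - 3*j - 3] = -6*j^2 - 4*j - 3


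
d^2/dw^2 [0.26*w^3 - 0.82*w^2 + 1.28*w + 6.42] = 1.56*w - 1.64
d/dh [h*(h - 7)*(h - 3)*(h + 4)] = 4*h^3 - 18*h^2 - 38*h + 84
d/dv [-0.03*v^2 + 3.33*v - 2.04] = 3.33 - 0.06*v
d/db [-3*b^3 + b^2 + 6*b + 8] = -9*b^2 + 2*b + 6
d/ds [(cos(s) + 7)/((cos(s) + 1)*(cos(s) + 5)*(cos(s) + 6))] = (339*cos(s) + 33*cos(2*s) + cos(3*s) + 547)*sin(s)/(2*(cos(s) + 1)^2*(cos(s) + 5)^2*(cos(s) + 6)^2)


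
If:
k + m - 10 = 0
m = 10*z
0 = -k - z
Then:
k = -10/9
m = 100/9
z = 10/9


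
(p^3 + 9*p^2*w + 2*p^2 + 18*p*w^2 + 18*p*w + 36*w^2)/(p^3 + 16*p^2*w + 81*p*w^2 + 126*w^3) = (p + 2)/(p + 7*w)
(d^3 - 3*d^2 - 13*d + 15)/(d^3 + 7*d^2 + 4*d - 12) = (d^2 - 2*d - 15)/(d^2 + 8*d + 12)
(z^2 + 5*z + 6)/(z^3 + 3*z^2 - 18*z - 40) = (z + 3)/(z^2 + z - 20)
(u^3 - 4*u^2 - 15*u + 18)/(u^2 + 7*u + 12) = (u^2 - 7*u + 6)/(u + 4)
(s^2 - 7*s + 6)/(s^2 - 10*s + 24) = (s - 1)/(s - 4)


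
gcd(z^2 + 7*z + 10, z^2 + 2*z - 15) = z + 5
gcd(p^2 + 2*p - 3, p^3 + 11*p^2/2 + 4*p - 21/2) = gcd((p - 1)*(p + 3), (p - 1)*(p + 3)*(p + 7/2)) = p^2 + 2*p - 3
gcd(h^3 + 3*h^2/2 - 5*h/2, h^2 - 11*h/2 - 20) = h + 5/2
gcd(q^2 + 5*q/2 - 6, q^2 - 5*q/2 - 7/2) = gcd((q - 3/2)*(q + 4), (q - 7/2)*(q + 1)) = 1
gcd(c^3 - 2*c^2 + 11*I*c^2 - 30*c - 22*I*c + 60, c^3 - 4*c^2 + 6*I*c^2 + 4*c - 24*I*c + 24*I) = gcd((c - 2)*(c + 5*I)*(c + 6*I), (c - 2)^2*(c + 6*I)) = c^2 + c*(-2 + 6*I) - 12*I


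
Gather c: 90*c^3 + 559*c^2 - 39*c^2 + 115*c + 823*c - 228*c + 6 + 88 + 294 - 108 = 90*c^3 + 520*c^2 + 710*c + 280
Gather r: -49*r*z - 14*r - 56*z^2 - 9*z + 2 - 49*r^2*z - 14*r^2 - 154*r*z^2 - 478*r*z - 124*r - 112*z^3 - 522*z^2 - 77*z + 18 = r^2*(-49*z - 14) + r*(-154*z^2 - 527*z - 138) - 112*z^3 - 578*z^2 - 86*z + 20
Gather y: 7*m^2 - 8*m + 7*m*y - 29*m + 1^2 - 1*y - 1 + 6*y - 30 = 7*m^2 - 37*m + y*(7*m + 5) - 30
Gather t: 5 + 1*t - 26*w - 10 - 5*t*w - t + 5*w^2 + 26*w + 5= -5*t*w + 5*w^2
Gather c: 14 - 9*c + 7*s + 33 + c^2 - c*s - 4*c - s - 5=c^2 + c*(-s - 13) + 6*s + 42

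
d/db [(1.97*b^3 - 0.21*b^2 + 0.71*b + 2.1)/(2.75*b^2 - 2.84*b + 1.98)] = (5.4175*b^4 - 11.1896*b^3 + 10.3457*b^2 - 12.3816*b + 7.3698)/(7.5625*b^4 - 15.62*b^3 + 18.9556*b^2 - 11.2464*b + 3.9204)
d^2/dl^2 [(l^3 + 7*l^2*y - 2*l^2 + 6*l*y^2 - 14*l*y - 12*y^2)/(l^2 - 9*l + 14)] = 2*(6*y^2 + 49*y + 49)/(l^3 - 21*l^2 + 147*l - 343)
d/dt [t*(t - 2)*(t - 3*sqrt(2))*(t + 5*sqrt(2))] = 4*t^3 - 6*t^2 + 6*sqrt(2)*t^2 - 60*t - 8*sqrt(2)*t + 60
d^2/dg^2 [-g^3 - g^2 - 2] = -6*g - 2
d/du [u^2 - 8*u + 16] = 2*u - 8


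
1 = 1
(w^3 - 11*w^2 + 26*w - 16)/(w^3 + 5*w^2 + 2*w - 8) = (w^2 - 10*w + 16)/(w^2 + 6*w + 8)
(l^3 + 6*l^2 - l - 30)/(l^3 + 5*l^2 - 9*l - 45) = (l - 2)/(l - 3)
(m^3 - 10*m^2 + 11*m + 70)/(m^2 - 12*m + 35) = m + 2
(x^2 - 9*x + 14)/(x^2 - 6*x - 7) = (x - 2)/(x + 1)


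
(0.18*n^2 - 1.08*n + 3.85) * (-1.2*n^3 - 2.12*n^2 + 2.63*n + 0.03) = -0.216*n^5 + 0.9144*n^4 - 1.857*n^3 - 10.997*n^2 + 10.0931*n + 0.1155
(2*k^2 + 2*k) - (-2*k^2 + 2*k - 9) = 4*k^2 + 9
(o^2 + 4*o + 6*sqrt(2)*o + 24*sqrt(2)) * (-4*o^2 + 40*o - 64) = -4*o^4 - 24*sqrt(2)*o^3 + 24*o^3 + 96*o^2 + 144*sqrt(2)*o^2 - 256*o + 576*sqrt(2)*o - 1536*sqrt(2)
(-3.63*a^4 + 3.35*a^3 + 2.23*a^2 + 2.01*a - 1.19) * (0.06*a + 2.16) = -0.2178*a^5 - 7.6398*a^4 + 7.3698*a^3 + 4.9374*a^2 + 4.2702*a - 2.5704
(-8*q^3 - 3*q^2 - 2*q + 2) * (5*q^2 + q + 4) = -40*q^5 - 23*q^4 - 45*q^3 - 4*q^2 - 6*q + 8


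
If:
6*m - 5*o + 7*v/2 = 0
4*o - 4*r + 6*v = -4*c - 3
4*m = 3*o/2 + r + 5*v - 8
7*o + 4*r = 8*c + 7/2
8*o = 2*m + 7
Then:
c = 5215/1517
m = 1617/3034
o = 3059/3034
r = 36323/6068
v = 799/1517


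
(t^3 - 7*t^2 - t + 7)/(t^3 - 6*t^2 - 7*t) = (t - 1)/t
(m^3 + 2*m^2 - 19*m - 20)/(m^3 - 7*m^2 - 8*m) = (m^2 + m - 20)/(m*(m - 8))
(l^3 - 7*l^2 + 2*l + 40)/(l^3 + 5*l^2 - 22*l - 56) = (l - 5)/(l + 7)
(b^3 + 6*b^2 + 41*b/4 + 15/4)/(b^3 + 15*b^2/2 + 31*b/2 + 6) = (b + 5/2)/(b + 4)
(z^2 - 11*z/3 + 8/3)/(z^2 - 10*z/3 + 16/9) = 3*(z - 1)/(3*z - 2)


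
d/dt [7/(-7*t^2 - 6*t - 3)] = 14*(7*t + 3)/(7*t^2 + 6*t + 3)^2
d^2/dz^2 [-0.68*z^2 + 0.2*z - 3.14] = -1.36000000000000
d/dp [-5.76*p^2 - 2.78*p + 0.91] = -11.52*p - 2.78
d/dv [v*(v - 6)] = 2*v - 6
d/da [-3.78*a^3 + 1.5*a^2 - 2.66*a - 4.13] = -11.34*a^2 + 3.0*a - 2.66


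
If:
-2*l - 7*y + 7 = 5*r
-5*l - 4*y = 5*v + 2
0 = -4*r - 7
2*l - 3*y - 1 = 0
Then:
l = 217/80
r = -7/4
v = -1717/400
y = 59/40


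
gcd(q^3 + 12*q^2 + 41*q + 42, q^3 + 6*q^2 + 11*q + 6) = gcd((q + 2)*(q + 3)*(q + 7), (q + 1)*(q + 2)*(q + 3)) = q^2 + 5*q + 6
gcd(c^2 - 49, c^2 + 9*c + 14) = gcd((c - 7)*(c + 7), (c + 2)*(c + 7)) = c + 7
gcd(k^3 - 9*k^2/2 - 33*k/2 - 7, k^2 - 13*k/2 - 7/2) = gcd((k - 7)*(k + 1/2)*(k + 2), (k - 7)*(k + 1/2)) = k^2 - 13*k/2 - 7/2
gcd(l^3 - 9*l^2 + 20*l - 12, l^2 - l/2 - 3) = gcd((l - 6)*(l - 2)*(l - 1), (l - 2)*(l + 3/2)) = l - 2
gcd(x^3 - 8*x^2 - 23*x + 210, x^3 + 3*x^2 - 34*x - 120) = x^2 - x - 30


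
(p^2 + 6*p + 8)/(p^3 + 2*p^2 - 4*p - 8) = (p + 4)/(p^2 - 4)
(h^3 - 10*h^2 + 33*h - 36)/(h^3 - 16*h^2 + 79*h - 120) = (h^2 - 7*h + 12)/(h^2 - 13*h + 40)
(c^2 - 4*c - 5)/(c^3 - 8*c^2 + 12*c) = (c^2 - 4*c - 5)/(c*(c^2 - 8*c + 12))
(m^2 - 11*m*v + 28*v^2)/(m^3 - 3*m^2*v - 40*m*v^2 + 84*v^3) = (-m + 4*v)/(-m^2 - 4*m*v + 12*v^2)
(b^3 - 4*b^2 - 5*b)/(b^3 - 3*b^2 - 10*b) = (b + 1)/(b + 2)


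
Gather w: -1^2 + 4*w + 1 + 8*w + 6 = 12*w + 6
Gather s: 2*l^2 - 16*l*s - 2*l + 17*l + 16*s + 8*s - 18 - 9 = 2*l^2 + 15*l + s*(24 - 16*l) - 27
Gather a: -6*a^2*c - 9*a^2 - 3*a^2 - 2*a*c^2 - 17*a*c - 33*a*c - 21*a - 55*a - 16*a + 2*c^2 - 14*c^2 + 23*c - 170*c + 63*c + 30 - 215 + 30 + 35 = a^2*(-6*c - 12) + a*(-2*c^2 - 50*c - 92) - 12*c^2 - 84*c - 120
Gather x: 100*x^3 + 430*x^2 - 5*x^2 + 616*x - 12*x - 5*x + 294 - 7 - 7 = 100*x^3 + 425*x^2 + 599*x + 280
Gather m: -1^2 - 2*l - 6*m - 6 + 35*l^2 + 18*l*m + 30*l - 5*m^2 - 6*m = 35*l^2 + 28*l - 5*m^2 + m*(18*l - 12) - 7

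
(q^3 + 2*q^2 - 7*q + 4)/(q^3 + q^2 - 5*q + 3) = (q + 4)/(q + 3)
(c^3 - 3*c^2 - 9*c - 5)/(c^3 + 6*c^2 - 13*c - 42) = (c^3 - 3*c^2 - 9*c - 5)/(c^3 + 6*c^2 - 13*c - 42)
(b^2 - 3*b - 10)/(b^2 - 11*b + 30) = (b + 2)/(b - 6)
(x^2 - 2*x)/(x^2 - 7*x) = (x - 2)/(x - 7)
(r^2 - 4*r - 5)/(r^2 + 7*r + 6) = (r - 5)/(r + 6)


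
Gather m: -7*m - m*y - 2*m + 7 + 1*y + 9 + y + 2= m*(-y - 9) + 2*y + 18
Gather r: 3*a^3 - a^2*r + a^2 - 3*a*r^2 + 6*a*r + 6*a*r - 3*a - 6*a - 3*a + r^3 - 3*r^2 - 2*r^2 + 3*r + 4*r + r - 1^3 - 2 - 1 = 3*a^3 + a^2 - 12*a + r^3 + r^2*(-3*a - 5) + r*(-a^2 + 12*a + 8) - 4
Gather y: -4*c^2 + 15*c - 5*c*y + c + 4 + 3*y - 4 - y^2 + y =-4*c^2 + 16*c - y^2 + y*(4 - 5*c)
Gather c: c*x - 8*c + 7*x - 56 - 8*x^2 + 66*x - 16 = c*(x - 8) - 8*x^2 + 73*x - 72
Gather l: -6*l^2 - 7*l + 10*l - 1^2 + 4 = -6*l^2 + 3*l + 3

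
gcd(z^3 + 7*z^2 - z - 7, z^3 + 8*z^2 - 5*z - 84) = z + 7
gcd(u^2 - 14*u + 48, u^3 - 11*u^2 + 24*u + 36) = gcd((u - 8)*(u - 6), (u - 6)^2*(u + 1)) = u - 6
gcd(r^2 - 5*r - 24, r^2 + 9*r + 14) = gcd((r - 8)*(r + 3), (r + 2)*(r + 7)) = 1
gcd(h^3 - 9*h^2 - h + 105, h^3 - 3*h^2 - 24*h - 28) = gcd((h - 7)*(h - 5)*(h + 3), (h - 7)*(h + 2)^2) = h - 7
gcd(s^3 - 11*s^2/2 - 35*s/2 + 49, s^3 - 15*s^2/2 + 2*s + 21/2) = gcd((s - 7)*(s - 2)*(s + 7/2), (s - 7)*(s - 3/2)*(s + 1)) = s - 7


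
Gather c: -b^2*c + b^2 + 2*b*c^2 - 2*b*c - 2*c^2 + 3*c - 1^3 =b^2 + c^2*(2*b - 2) + c*(-b^2 - 2*b + 3) - 1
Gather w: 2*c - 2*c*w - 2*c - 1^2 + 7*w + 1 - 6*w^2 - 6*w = -6*w^2 + w*(1 - 2*c)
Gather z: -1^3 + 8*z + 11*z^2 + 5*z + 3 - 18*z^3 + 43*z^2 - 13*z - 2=-18*z^3 + 54*z^2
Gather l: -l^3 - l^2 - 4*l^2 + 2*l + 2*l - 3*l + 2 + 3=-l^3 - 5*l^2 + l + 5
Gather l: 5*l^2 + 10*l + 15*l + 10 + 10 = 5*l^2 + 25*l + 20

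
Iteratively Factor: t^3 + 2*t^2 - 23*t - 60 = (t + 4)*(t^2 - 2*t - 15) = (t - 5)*(t + 4)*(t + 3)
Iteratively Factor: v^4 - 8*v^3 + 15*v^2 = (v)*(v^3 - 8*v^2 + 15*v) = v^2*(v^2 - 8*v + 15) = v^2*(v - 5)*(v - 3)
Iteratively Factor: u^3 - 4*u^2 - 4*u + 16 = (u - 2)*(u^2 - 2*u - 8) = (u - 4)*(u - 2)*(u + 2)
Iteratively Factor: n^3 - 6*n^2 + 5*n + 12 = (n - 4)*(n^2 - 2*n - 3) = (n - 4)*(n + 1)*(n - 3)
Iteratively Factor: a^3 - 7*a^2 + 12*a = (a)*(a^2 - 7*a + 12) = a*(a - 4)*(a - 3)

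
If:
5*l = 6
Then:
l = 6/5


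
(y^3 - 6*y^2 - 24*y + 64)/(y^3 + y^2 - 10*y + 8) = (y - 8)/(y - 1)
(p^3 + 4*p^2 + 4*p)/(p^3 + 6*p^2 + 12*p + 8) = p/(p + 2)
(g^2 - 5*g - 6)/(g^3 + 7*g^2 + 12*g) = (g^2 - 5*g - 6)/(g*(g^2 + 7*g + 12))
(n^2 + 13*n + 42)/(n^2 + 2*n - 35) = (n + 6)/(n - 5)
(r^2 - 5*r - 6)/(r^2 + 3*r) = (r^2 - 5*r - 6)/(r*(r + 3))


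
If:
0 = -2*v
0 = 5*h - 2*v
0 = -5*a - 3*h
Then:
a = 0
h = 0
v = 0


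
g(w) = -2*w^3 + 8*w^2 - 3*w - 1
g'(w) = -6*w^2 + 16*w - 3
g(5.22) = -83.15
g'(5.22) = -82.97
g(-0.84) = 8.35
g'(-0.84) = -20.67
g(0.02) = -1.06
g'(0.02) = -2.68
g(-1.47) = 27.05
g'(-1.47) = -39.49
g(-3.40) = 180.29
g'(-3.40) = -126.76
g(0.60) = -0.35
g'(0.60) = 4.44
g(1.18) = 3.31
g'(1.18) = 7.53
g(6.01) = -164.23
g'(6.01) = -123.56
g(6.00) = -163.00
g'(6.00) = -123.00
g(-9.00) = 2132.00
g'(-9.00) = -633.00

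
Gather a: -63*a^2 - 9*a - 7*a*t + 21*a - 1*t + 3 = -63*a^2 + a*(12 - 7*t) - t + 3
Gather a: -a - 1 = -a - 1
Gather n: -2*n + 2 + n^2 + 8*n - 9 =n^2 + 6*n - 7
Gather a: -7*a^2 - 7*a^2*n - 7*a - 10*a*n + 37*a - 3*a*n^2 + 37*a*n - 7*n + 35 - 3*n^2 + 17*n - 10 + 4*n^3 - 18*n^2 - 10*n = a^2*(-7*n - 7) + a*(-3*n^2 + 27*n + 30) + 4*n^3 - 21*n^2 + 25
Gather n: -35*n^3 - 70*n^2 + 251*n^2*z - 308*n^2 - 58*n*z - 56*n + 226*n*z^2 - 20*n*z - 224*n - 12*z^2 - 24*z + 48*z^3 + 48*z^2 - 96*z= -35*n^3 + n^2*(251*z - 378) + n*(226*z^2 - 78*z - 280) + 48*z^3 + 36*z^2 - 120*z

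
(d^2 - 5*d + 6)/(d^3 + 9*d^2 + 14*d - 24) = (d^2 - 5*d + 6)/(d^3 + 9*d^2 + 14*d - 24)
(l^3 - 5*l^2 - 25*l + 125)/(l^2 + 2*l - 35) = (l^2 - 25)/(l + 7)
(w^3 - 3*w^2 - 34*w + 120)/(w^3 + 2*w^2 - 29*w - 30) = (w - 4)/(w + 1)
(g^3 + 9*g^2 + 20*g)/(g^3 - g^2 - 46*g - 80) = g*(g + 4)/(g^2 - 6*g - 16)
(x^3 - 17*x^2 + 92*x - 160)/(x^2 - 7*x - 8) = (x^2 - 9*x + 20)/(x + 1)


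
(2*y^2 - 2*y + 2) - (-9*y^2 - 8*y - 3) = 11*y^2 + 6*y + 5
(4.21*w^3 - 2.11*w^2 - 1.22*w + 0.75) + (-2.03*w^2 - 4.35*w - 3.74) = 4.21*w^3 - 4.14*w^2 - 5.57*w - 2.99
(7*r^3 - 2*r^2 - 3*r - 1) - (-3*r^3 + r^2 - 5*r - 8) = 10*r^3 - 3*r^2 + 2*r + 7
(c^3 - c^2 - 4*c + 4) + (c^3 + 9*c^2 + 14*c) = 2*c^3 + 8*c^2 + 10*c + 4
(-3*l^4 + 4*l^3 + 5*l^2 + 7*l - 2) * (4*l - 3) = -12*l^5 + 25*l^4 + 8*l^3 + 13*l^2 - 29*l + 6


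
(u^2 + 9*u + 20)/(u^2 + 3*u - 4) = (u + 5)/(u - 1)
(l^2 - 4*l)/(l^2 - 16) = l/(l + 4)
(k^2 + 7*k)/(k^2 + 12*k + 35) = k/(k + 5)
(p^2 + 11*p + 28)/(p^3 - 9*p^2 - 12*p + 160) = (p + 7)/(p^2 - 13*p + 40)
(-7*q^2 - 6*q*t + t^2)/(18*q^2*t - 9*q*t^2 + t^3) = (-7*q^2 - 6*q*t + t^2)/(t*(18*q^2 - 9*q*t + t^2))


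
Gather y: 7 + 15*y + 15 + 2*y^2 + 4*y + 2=2*y^2 + 19*y + 24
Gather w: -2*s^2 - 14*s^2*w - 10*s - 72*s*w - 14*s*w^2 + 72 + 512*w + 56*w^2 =-2*s^2 - 10*s + w^2*(56 - 14*s) + w*(-14*s^2 - 72*s + 512) + 72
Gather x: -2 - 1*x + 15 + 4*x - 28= 3*x - 15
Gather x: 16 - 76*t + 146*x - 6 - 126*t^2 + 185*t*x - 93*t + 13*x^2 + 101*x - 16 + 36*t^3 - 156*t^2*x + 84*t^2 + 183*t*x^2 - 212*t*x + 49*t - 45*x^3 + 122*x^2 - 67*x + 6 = 36*t^3 - 42*t^2 - 120*t - 45*x^3 + x^2*(183*t + 135) + x*(-156*t^2 - 27*t + 180)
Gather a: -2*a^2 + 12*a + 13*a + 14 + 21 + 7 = -2*a^2 + 25*a + 42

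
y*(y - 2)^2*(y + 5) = y^4 + y^3 - 16*y^2 + 20*y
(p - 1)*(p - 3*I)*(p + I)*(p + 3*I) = p^4 - p^3 + I*p^3 + 9*p^2 - I*p^2 - 9*p + 9*I*p - 9*I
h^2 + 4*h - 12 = (h - 2)*(h + 6)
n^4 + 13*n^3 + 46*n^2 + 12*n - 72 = (n - 1)*(n + 2)*(n + 6)^2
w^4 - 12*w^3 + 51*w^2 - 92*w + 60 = (w - 5)*(w - 3)*(w - 2)^2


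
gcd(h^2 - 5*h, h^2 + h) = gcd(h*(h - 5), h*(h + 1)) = h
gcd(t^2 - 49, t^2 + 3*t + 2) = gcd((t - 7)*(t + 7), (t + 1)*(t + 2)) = 1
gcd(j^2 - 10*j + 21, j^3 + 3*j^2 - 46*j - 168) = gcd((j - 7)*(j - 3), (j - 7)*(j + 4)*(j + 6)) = j - 7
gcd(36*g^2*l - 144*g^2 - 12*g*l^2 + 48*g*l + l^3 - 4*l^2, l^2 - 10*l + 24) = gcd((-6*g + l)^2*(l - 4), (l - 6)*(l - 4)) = l - 4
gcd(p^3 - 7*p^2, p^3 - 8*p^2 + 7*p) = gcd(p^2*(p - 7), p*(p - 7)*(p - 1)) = p^2 - 7*p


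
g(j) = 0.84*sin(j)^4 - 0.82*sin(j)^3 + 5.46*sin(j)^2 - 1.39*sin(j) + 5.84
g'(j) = 3.36*sin(j)^3*cos(j) - 2.46*sin(j)^2*cos(j) + 10.92*sin(j)*cos(j) - 1.39*cos(j)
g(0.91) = 8.07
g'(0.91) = 4.51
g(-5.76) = 6.46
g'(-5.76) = 3.35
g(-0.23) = 6.45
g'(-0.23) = -3.94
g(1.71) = 9.83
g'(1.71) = -1.43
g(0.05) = 5.78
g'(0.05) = -0.85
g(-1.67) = 14.26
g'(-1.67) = 1.78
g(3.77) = 8.81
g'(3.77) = 7.56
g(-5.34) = 8.22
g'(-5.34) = 4.47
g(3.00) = 5.75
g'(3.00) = -0.11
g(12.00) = 8.35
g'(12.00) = -7.15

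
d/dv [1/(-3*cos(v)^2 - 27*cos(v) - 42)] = -(2*cos(v) + 9)*sin(v)/(3*(cos(v)^2 + 9*cos(v) + 14)^2)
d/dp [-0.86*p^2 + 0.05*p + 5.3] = 0.05 - 1.72*p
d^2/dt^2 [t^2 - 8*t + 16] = 2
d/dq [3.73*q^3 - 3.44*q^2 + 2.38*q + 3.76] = 11.19*q^2 - 6.88*q + 2.38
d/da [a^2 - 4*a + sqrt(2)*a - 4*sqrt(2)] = 2*a - 4 + sqrt(2)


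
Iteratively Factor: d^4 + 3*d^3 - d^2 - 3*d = (d + 1)*(d^3 + 2*d^2 - 3*d) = d*(d + 1)*(d^2 + 2*d - 3) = d*(d + 1)*(d + 3)*(d - 1)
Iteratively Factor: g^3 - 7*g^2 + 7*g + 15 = (g - 3)*(g^2 - 4*g - 5) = (g - 3)*(g + 1)*(g - 5)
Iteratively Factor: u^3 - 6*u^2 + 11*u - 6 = (u - 2)*(u^2 - 4*u + 3) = (u - 2)*(u - 1)*(u - 3)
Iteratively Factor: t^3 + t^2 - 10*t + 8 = (t - 1)*(t^2 + 2*t - 8) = (t - 1)*(t + 4)*(t - 2)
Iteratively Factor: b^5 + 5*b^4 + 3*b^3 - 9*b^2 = (b + 3)*(b^4 + 2*b^3 - 3*b^2) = (b - 1)*(b + 3)*(b^3 + 3*b^2) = b*(b - 1)*(b + 3)*(b^2 + 3*b) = b^2*(b - 1)*(b + 3)*(b + 3)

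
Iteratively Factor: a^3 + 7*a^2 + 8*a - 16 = (a + 4)*(a^2 + 3*a - 4) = (a + 4)^2*(a - 1)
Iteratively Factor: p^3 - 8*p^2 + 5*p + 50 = (p - 5)*(p^2 - 3*p - 10) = (p - 5)*(p + 2)*(p - 5)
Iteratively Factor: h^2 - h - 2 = (h + 1)*(h - 2)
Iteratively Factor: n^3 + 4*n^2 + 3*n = (n + 1)*(n^2 + 3*n) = (n + 1)*(n + 3)*(n)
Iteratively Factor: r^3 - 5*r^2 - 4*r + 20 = (r - 2)*(r^2 - 3*r - 10) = (r - 5)*(r - 2)*(r + 2)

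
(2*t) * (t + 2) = 2*t^2 + 4*t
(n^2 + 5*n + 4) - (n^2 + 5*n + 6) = -2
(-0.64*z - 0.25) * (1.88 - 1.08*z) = 0.6912*z^2 - 0.9332*z - 0.47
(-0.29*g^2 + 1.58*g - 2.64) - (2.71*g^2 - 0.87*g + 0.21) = -3.0*g^2 + 2.45*g - 2.85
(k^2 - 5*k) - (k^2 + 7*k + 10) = -12*k - 10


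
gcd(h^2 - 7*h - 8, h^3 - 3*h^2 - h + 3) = h + 1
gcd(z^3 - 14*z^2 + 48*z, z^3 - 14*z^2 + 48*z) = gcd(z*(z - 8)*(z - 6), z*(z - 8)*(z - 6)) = z^3 - 14*z^2 + 48*z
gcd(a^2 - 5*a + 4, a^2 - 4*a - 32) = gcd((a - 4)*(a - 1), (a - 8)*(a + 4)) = 1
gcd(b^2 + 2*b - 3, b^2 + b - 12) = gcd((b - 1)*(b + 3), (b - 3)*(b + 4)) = 1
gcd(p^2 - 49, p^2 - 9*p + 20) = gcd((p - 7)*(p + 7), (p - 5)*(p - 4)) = 1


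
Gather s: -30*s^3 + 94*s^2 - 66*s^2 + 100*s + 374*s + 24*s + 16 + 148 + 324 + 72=-30*s^3 + 28*s^2 + 498*s + 560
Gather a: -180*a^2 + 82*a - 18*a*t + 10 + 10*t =-180*a^2 + a*(82 - 18*t) + 10*t + 10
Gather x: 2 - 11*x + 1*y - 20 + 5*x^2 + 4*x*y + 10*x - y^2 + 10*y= 5*x^2 + x*(4*y - 1) - y^2 + 11*y - 18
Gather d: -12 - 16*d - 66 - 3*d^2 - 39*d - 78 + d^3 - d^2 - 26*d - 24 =d^3 - 4*d^2 - 81*d - 180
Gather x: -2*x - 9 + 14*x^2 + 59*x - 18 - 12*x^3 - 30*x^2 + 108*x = -12*x^3 - 16*x^2 + 165*x - 27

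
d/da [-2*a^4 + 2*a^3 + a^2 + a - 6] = -8*a^3 + 6*a^2 + 2*a + 1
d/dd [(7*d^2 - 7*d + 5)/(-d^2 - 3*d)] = (-28*d^2 + 10*d + 15)/(d^2*(d^2 + 6*d + 9))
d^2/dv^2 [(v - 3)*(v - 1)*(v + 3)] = 6*v - 2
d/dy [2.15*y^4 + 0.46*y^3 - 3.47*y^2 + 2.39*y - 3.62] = 8.6*y^3 + 1.38*y^2 - 6.94*y + 2.39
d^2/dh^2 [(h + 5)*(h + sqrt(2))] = 2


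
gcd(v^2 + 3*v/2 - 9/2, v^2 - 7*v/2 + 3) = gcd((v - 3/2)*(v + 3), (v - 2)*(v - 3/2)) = v - 3/2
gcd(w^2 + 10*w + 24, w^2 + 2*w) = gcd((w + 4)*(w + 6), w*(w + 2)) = 1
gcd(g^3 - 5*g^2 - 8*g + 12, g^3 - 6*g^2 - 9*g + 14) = g^2 + g - 2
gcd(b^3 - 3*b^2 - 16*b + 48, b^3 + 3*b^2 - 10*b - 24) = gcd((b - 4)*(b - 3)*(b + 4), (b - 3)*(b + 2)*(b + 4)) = b^2 + b - 12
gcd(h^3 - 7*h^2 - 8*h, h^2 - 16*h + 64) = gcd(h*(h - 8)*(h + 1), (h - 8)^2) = h - 8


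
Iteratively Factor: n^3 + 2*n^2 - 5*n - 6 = (n + 1)*(n^2 + n - 6) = (n + 1)*(n + 3)*(n - 2)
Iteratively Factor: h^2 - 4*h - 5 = (h + 1)*(h - 5)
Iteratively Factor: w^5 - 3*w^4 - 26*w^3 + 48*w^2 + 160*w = (w)*(w^4 - 3*w^3 - 26*w^2 + 48*w + 160) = w*(w + 4)*(w^3 - 7*w^2 + 2*w + 40) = w*(w - 5)*(w + 4)*(w^2 - 2*w - 8) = w*(w - 5)*(w - 4)*(w + 4)*(w + 2)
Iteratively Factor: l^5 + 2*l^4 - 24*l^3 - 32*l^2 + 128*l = (l)*(l^4 + 2*l^3 - 24*l^2 - 32*l + 128) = l*(l + 4)*(l^3 - 2*l^2 - 16*l + 32) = l*(l + 4)^2*(l^2 - 6*l + 8) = l*(l - 2)*(l + 4)^2*(l - 4)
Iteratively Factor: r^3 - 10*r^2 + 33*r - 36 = (r - 3)*(r^2 - 7*r + 12) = (r - 3)^2*(r - 4)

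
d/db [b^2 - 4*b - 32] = 2*b - 4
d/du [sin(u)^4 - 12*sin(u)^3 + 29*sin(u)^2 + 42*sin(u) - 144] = 2*(2*sin(u)^3 - 18*sin(u)^2 + 29*sin(u) + 21)*cos(u)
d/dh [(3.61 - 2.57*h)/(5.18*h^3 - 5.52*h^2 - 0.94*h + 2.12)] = (26.6252*h^3 - 70.2858*h^2 + 39.8544*h - 2.055)/(26.8324*h^6 - 57.1872*h^5 + 20.732*h^4 + 32.3408*h^3 - 22.5212*h^2 - 3.9856*h + 4.4944)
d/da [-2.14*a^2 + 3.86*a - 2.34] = 3.86 - 4.28*a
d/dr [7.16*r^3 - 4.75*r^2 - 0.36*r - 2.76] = 21.48*r^2 - 9.5*r - 0.36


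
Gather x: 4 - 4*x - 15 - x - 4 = -5*x - 15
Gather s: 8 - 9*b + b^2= b^2 - 9*b + 8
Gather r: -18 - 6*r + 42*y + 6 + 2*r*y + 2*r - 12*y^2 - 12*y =r*(2*y - 4) - 12*y^2 + 30*y - 12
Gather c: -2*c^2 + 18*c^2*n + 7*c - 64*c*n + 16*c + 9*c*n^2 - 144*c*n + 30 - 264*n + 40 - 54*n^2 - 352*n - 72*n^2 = c^2*(18*n - 2) + c*(9*n^2 - 208*n + 23) - 126*n^2 - 616*n + 70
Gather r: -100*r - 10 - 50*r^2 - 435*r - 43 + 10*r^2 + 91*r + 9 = -40*r^2 - 444*r - 44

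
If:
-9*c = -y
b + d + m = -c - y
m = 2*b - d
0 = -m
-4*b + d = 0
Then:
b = 0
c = 0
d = 0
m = 0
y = 0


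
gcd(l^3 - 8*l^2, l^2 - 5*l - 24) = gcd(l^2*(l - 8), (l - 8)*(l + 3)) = l - 8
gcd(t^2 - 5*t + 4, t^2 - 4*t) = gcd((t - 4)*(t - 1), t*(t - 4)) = t - 4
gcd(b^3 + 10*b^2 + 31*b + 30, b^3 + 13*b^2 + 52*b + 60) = b^2 + 7*b + 10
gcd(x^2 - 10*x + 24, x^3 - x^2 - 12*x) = x - 4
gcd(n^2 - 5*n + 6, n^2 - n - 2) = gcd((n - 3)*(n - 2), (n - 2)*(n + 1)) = n - 2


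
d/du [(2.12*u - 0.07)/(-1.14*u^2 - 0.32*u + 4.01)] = (2.4168*u^2 - 0.1596*u + 8.4788)/(1.2996*u^4 + 0.7296*u^3 - 9.0404*u^2 - 2.5664*u + 16.0801)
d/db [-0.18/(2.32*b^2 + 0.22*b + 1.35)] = (0.8352*b + 0.0396)/(2.32*b^2 + 0.22*b + 1.35)^2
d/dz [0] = 0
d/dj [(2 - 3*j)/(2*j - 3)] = 5/(2*j - 3)^2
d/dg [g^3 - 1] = 3*g^2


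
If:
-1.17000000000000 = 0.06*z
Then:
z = -19.50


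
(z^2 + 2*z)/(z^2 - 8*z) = (z + 2)/(z - 8)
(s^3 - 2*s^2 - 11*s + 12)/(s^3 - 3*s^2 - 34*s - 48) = (s^2 - 5*s + 4)/(s^2 - 6*s - 16)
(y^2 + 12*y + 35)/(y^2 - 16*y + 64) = (y^2 + 12*y + 35)/(y^2 - 16*y + 64)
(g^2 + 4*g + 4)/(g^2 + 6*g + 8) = (g + 2)/(g + 4)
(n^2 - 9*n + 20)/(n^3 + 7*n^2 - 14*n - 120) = (n - 5)/(n^2 + 11*n + 30)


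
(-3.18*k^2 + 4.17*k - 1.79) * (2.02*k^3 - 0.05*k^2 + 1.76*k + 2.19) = -6.4236*k^5 + 8.5824*k^4 - 9.4211*k^3 + 0.4645*k^2 + 5.9819*k - 3.9201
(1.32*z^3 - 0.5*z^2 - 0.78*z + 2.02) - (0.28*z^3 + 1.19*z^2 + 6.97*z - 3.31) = 1.04*z^3 - 1.69*z^2 - 7.75*z + 5.33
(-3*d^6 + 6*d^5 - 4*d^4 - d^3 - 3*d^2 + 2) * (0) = 0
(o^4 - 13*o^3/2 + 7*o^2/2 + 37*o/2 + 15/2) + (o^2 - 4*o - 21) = o^4 - 13*o^3/2 + 9*o^2/2 + 29*o/2 - 27/2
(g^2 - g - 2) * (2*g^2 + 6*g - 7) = 2*g^4 + 4*g^3 - 17*g^2 - 5*g + 14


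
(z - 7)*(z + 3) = z^2 - 4*z - 21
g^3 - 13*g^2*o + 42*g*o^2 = g*(g - 7*o)*(g - 6*o)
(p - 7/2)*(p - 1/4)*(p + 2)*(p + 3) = p^4 + 5*p^3/4 - 95*p^2/8 - 145*p/8 + 21/4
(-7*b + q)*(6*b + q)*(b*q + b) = -42*b^3*q - 42*b^3 - b^2*q^2 - b^2*q + b*q^3 + b*q^2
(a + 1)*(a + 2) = a^2 + 3*a + 2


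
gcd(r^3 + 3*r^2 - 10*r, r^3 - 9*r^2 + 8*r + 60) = 1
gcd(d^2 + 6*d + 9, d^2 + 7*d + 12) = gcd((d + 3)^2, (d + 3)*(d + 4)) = d + 3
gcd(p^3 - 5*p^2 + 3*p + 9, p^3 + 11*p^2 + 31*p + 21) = p + 1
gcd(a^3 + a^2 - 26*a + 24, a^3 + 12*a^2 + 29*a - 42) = a^2 + 5*a - 6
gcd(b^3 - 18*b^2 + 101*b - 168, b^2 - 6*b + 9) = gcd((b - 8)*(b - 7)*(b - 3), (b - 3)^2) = b - 3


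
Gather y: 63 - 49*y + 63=126 - 49*y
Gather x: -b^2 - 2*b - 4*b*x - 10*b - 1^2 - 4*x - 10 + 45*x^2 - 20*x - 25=-b^2 - 12*b + 45*x^2 + x*(-4*b - 24) - 36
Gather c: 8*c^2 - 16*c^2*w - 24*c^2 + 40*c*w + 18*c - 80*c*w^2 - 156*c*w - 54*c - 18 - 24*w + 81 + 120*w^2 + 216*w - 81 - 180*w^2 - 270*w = c^2*(-16*w - 16) + c*(-80*w^2 - 116*w - 36) - 60*w^2 - 78*w - 18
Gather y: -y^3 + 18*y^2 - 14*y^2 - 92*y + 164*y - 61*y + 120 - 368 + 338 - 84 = -y^3 + 4*y^2 + 11*y + 6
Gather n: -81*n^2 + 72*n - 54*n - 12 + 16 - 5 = -81*n^2 + 18*n - 1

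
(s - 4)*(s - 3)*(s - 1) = s^3 - 8*s^2 + 19*s - 12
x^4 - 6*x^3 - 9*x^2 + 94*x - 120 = (x - 5)*(x - 3)*(x - 2)*(x + 4)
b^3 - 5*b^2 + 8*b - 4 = (b - 2)^2*(b - 1)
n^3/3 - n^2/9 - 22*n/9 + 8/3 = (n/3 + 1)*(n - 2)*(n - 4/3)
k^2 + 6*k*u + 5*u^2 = (k + u)*(k + 5*u)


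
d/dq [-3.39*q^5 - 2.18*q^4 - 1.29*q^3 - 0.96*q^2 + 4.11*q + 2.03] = -16.95*q^4 - 8.72*q^3 - 3.87*q^2 - 1.92*q + 4.11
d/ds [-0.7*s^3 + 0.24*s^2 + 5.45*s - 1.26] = -2.1*s^2 + 0.48*s + 5.45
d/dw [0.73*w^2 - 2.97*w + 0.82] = 1.46*w - 2.97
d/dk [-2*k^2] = -4*k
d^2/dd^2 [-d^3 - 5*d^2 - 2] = -6*d - 10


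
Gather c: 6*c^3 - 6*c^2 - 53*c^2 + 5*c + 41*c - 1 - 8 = 6*c^3 - 59*c^2 + 46*c - 9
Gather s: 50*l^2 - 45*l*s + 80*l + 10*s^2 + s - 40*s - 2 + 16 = 50*l^2 + 80*l + 10*s^2 + s*(-45*l - 39) + 14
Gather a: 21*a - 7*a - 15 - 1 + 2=14*a - 14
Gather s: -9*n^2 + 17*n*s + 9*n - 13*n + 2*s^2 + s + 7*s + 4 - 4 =-9*n^2 - 4*n + 2*s^2 + s*(17*n + 8)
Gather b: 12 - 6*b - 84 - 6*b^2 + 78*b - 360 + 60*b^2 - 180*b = 54*b^2 - 108*b - 432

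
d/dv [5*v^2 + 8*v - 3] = 10*v + 8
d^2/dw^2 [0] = 0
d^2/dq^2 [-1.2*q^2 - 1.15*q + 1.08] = -2.40000000000000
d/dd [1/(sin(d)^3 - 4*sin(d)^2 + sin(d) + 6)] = (-3*sin(d)^2 + 8*sin(d) - 1)*cos(d)/(sin(d)^3 - 4*sin(d)^2 + sin(d) + 6)^2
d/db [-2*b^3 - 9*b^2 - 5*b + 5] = -6*b^2 - 18*b - 5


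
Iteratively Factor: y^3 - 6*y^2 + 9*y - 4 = (y - 1)*(y^2 - 5*y + 4) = (y - 1)^2*(y - 4)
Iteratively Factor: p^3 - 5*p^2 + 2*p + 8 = (p - 4)*(p^2 - p - 2) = (p - 4)*(p + 1)*(p - 2)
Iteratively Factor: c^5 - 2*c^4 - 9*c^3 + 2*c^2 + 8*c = (c + 2)*(c^4 - 4*c^3 - c^2 + 4*c) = (c + 1)*(c + 2)*(c^3 - 5*c^2 + 4*c) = c*(c + 1)*(c + 2)*(c^2 - 5*c + 4) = c*(c - 1)*(c + 1)*(c + 2)*(c - 4)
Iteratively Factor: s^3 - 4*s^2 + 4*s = (s - 2)*(s^2 - 2*s) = s*(s - 2)*(s - 2)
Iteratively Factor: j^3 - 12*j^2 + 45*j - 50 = (j - 5)*(j^2 - 7*j + 10) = (j - 5)^2*(j - 2)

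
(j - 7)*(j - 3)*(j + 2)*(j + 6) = j^4 - 2*j^3 - 47*j^2 + 48*j + 252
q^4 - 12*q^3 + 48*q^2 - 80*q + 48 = (q - 6)*(q - 2)^3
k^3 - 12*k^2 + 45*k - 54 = (k - 6)*(k - 3)^2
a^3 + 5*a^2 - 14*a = a*(a - 2)*(a + 7)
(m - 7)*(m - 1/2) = m^2 - 15*m/2 + 7/2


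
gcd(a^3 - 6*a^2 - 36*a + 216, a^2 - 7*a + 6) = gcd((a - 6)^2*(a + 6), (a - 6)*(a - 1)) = a - 6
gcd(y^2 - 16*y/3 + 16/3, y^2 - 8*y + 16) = y - 4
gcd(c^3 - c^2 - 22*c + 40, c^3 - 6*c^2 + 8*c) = c^2 - 6*c + 8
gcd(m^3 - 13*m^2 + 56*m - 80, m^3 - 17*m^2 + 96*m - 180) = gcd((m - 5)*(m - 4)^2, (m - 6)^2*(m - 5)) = m - 5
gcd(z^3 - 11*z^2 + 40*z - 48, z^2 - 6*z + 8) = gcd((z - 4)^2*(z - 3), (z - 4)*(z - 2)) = z - 4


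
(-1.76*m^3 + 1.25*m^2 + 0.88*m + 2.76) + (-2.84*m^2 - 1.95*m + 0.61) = -1.76*m^3 - 1.59*m^2 - 1.07*m + 3.37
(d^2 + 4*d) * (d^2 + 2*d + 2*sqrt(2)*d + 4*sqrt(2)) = d^4 + 2*sqrt(2)*d^3 + 6*d^3 + 8*d^2 + 12*sqrt(2)*d^2 + 16*sqrt(2)*d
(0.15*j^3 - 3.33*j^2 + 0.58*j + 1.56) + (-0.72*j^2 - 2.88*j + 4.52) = 0.15*j^3 - 4.05*j^2 - 2.3*j + 6.08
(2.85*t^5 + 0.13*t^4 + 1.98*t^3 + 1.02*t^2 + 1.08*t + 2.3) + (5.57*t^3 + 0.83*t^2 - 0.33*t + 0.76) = 2.85*t^5 + 0.13*t^4 + 7.55*t^3 + 1.85*t^2 + 0.75*t + 3.06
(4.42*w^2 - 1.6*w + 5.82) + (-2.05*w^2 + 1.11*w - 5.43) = 2.37*w^2 - 0.49*w + 0.390000000000001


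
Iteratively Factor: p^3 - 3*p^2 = (p - 3)*(p^2) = p*(p - 3)*(p)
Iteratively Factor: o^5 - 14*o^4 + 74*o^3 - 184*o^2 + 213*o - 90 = (o - 3)*(o^4 - 11*o^3 + 41*o^2 - 61*o + 30) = (o - 5)*(o - 3)*(o^3 - 6*o^2 + 11*o - 6) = (o - 5)*(o - 3)*(o - 1)*(o^2 - 5*o + 6) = (o - 5)*(o - 3)*(o - 2)*(o - 1)*(o - 3)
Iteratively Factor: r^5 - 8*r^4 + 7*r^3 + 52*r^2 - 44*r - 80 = (r - 4)*(r^4 - 4*r^3 - 9*r^2 + 16*r + 20) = (r - 4)*(r - 2)*(r^3 - 2*r^2 - 13*r - 10) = (r - 4)*(r - 2)*(r + 1)*(r^2 - 3*r - 10) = (r - 4)*(r - 2)*(r + 1)*(r + 2)*(r - 5)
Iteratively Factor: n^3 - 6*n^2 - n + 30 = (n + 2)*(n^2 - 8*n + 15) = (n - 3)*(n + 2)*(n - 5)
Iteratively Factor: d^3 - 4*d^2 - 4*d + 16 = (d + 2)*(d^2 - 6*d + 8) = (d - 2)*(d + 2)*(d - 4)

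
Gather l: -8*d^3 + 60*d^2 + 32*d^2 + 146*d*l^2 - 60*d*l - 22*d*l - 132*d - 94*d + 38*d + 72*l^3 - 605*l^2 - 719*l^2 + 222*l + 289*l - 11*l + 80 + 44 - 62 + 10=-8*d^3 + 92*d^2 - 188*d + 72*l^3 + l^2*(146*d - 1324) + l*(500 - 82*d) + 72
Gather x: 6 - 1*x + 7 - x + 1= 14 - 2*x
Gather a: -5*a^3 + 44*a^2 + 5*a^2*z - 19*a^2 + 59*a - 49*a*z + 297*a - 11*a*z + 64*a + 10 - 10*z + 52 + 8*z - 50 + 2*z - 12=-5*a^3 + a^2*(5*z + 25) + a*(420 - 60*z)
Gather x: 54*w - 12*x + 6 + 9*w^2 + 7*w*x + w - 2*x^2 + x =9*w^2 + 55*w - 2*x^2 + x*(7*w - 11) + 6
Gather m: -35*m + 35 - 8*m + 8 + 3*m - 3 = 40 - 40*m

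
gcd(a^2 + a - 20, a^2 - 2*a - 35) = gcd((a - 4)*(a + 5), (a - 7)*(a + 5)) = a + 5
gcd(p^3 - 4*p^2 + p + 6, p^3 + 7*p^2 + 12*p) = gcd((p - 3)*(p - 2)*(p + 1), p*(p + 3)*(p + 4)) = 1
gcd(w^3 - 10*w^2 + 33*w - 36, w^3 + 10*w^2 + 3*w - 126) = w - 3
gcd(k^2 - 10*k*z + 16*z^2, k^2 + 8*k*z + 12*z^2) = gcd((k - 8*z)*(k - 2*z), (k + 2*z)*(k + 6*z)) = 1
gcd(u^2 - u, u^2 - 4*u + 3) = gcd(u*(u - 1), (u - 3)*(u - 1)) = u - 1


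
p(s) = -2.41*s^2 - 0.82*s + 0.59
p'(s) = -4.82*s - 0.82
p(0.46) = -0.30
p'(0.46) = -3.04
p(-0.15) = 0.66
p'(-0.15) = -0.10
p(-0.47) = 0.44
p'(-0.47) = 1.45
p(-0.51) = 0.38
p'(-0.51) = 1.64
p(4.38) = -49.24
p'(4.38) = -21.93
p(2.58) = -17.57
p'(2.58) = -13.26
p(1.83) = -8.98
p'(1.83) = -9.64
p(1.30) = -4.55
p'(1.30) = -7.09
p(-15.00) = -529.36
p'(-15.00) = 71.48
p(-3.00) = -18.64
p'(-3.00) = 13.64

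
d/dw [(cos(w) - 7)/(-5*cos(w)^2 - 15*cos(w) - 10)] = (sin(w)^2 + 14*cos(w) + 22)*sin(w)/(5*(cos(w)^2 + 3*cos(w) + 2)^2)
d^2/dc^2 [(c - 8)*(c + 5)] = 2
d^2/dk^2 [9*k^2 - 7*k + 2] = 18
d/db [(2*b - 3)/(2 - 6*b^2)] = (3*b^2 - 9*b + 1)/(9*b^4 - 6*b^2 + 1)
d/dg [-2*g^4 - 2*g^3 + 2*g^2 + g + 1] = -8*g^3 - 6*g^2 + 4*g + 1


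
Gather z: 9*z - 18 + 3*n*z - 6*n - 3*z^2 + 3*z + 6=-6*n - 3*z^2 + z*(3*n + 12) - 12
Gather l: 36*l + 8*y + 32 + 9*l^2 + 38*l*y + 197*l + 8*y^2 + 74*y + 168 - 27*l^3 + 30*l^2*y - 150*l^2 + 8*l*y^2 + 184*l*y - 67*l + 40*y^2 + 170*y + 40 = -27*l^3 + l^2*(30*y - 141) + l*(8*y^2 + 222*y + 166) + 48*y^2 + 252*y + 240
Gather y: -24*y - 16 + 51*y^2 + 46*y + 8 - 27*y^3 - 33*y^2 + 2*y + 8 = -27*y^3 + 18*y^2 + 24*y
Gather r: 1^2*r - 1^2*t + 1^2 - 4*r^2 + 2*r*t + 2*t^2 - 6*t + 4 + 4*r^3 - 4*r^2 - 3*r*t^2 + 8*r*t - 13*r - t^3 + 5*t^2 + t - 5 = 4*r^3 - 8*r^2 + r*(-3*t^2 + 10*t - 12) - t^3 + 7*t^2 - 6*t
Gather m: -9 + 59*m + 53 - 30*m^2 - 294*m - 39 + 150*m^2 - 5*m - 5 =120*m^2 - 240*m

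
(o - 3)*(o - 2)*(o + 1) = o^3 - 4*o^2 + o + 6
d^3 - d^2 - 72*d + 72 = (d - 1)*(d - 6*sqrt(2))*(d + 6*sqrt(2))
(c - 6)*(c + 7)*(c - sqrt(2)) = c^3 - sqrt(2)*c^2 + c^2 - 42*c - sqrt(2)*c + 42*sqrt(2)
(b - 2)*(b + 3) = b^2 + b - 6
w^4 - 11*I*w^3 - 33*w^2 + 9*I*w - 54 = (w - 6*I)*(w - 3*I)^2*(w + I)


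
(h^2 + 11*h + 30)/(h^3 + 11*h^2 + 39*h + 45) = (h + 6)/(h^2 + 6*h + 9)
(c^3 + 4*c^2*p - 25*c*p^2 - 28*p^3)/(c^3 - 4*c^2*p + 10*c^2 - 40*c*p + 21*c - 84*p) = (c^2 + 8*c*p + 7*p^2)/(c^2 + 10*c + 21)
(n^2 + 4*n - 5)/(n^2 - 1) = (n + 5)/(n + 1)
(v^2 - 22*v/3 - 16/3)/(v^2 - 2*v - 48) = (v + 2/3)/(v + 6)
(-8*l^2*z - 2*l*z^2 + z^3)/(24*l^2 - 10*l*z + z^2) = z*(2*l + z)/(-6*l + z)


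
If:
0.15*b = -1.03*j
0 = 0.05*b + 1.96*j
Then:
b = 0.00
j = 0.00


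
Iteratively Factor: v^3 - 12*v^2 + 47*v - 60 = (v - 3)*(v^2 - 9*v + 20) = (v - 4)*(v - 3)*(v - 5)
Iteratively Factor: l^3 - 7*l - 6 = (l + 2)*(l^2 - 2*l - 3) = (l + 1)*(l + 2)*(l - 3)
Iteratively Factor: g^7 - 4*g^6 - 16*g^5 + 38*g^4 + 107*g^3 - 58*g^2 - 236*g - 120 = (g - 2)*(g^6 - 2*g^5 - 20*g^4 - 2*g^3 + 103*g^2 + 148*g + 60) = (g - 5)*(g - 2)*(g^5 + 3*g^4 - 5*g^3 - 27*g^2 - 32*g - 12) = (g - 5)*(g - 2)*(g + 2)*(g^4 + g^3 - 7*g^2 - 13*g - 6) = (g - 5)*(g - 2)*(g + 2)^2*(g^3 - g^2 - 5*g - 3) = (g - 5)*(g - 2)*(g + 1)*(g + 2)^2*(g^2 - 2*g - 3) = (g - 5)*(g - 3)*(g - 2)*(g + 1)*(g + 2)^2*(g + 1)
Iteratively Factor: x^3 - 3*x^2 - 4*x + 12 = (x + 2)*(x^2 - 5*x + 6) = (x - 3)*(x + 2)*(x - 2)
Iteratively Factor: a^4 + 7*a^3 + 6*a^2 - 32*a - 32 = (a + 1)*(a^3 + 6*a^2 - 32) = (a - 2)*(a + 1)*(a^2 + 8*a + 16) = (a - 2)*(a + 1)*(a + 4)*(a + 4)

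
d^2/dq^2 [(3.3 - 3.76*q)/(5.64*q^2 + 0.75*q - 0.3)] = (-(3.76*q - 3.3)*(11.28*q + 0.75)*(22.56*q + 1.5) + (127.2384*q - 31.584)*(5.64*q^2 + 0.75*q - 0.3))/(5.64*q^2 + 0.75*q - 0.3)^3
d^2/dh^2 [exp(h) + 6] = exp(h)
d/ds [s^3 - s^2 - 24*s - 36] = 3*s^2 - 2*s - 24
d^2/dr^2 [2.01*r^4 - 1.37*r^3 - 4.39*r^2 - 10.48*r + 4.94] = 24.12*r^2 - 8.22*r - 8.78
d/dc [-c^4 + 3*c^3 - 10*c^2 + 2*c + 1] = -4*c^3 + 9*c^2 - 20*c + 2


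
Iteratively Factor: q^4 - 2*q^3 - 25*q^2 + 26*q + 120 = (q - 5)*(q^3 + 3*q^2 - 10*q - 24) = (q - 5)*(q + 2)*(q^2 + q - 12) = (q - 5)*(q - 3)*(q + 2)*(q + 4)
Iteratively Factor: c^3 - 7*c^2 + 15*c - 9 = (c - 3)*(c^2 - 4*c + 3) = (c - 3)^2*(c - 1)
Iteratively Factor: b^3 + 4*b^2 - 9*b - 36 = (b + 4)*(b^2 - 9) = (b - 3)*(b + 4)*(b + 3)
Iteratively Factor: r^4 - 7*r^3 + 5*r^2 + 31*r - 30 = (r + 2)*(r^3 - 9*r^2 + 23*r - 15) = (r - 3)*(r + 2)*(r^2 - 6*r + 5) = (r - 3)*(r - 1)*(r + 2)*(r - 5)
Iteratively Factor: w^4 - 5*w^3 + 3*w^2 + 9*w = (w)*(w^3 - 5*w^2 + 3*w + 9) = w*(w - 3)*(w^2 - 2*w - 3) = w*(w - 3)*(w + 1)*(w - 3)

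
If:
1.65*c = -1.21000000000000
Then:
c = -0.73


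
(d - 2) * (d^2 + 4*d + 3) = d^3 + 2*d^2 - 5*d - 6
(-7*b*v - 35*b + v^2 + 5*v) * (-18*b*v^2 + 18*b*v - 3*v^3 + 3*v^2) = 126*b^2*v^3 + 504*b^2*v^2 - 630*b^2*v + 3*b*v^4 + 12*b*v^3 - 15*b*v^2 - 3*v^5 - 12*v^4 + 15*v^3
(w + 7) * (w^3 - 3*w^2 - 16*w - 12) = w^4 + 4*w^3 - 37*w^2 - 124*w - 84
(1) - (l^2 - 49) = 50 - l^2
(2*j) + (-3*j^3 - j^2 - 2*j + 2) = -3*j^3 - j^2 + 2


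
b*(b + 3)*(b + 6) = b^3 + 9*b^2 + 18*b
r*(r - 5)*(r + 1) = r^3 - 4*r^2 - 5*r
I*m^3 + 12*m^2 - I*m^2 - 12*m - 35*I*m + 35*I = (m - 7*I)*(m - 5*I)*(I*m - I)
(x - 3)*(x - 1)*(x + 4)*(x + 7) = x^4 + 7*x^3 - 13*x^2 - 79*x + 84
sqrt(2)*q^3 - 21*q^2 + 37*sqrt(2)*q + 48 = (q - 8*sqrt(2))*(q - 3*sqrt(2))*(sqrt(2)*q + 1)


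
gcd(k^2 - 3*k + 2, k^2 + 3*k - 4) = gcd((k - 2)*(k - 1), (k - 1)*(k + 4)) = k - 1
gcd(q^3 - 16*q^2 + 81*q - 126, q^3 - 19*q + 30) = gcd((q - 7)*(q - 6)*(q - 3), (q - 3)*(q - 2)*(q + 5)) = q - 3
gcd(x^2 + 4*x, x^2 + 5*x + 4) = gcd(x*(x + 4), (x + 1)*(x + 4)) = x + 4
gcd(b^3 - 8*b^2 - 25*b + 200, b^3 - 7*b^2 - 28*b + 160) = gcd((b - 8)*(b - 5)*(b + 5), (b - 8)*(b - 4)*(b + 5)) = b^2 - 3*b - 40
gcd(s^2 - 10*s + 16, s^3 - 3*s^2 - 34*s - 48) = s - 8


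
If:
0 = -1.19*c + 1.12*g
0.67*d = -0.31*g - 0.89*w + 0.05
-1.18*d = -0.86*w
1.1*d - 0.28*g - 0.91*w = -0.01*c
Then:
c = -0.02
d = 0.03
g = -0.02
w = 0.04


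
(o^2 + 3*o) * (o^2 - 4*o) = o^4 - o^3 - 12*o^2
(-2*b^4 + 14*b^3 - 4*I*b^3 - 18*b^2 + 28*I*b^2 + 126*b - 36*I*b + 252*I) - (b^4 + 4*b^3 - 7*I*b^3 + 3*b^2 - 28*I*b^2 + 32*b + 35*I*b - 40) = -3*b^4 + 10*b^3 + 3*I*b^3 - 21*b^2 + 56*I*b^2 + 94*b - 71*I*b + 40 + 252*I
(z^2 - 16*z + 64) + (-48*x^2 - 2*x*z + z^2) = -48*x^2 - 2*x*z + 2*z^2 - 16*z + 64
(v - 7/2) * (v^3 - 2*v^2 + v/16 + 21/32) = v^4 - 11*v^3/2 + 113*v^2/16 + 7*v/16 - 147/64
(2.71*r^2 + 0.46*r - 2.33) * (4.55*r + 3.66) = 12.3305*r^3 + 12.0116*r^2 - 8.9179*r - 8.5278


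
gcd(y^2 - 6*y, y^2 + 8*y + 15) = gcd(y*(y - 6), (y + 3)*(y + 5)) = 1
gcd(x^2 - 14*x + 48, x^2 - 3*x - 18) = x - 6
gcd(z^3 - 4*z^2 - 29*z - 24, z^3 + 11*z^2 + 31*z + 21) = z^2 + 4*z + 3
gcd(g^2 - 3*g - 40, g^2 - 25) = g + 5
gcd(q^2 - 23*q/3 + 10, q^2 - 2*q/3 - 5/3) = q - 5/3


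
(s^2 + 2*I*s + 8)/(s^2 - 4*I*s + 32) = (s - 2*I)/(s - 8*I)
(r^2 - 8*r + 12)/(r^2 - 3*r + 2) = (r - 6)/(r - 1)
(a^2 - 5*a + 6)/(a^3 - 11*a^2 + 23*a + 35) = (a^2 - 5*a + 6)/(a^3 - 11*a^2 + 23*a + 35)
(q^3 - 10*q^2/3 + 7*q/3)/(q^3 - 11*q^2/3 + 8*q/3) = (3*q - 7)/(3*q - 8)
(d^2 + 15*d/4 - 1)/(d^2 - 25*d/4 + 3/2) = (d + 4)/(d - 6)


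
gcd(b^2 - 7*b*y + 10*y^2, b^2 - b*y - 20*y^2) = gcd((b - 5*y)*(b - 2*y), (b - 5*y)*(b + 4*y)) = -b + 5*y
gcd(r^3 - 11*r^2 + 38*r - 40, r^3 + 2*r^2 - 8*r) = r - 2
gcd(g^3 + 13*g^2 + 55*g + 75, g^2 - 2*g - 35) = g + 5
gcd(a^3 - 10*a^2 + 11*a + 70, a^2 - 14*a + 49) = a - 7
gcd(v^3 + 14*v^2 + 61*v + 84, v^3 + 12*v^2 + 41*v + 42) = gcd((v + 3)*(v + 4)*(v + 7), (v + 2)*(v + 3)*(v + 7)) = v^2 + 10*v + 21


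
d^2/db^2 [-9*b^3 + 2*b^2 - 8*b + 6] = 4 - 54*b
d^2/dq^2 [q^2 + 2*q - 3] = 2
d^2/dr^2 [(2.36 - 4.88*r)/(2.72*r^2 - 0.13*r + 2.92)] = (-(4.88*r - 2.36)*(5.44*r - 0.13)*(10.88*r - 0.26) + (79.6416*r - 14.1072)*(2.72*r^2 - 0.13*r + 2.92))/(2.72*r^2 - 0.13*r + 2.92)^3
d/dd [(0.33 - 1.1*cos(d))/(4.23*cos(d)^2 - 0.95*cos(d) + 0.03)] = (-4.653*cos(d)^2 + 2.7918*cos(d) - 0.2805)*sin(d)/(17.8929*cos(d)^4 - 8.037*cos(d)^3 + 1.1563*cos(d)^2 - 0.057*cos(d) + 0.0009)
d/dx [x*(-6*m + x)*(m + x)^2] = -6*m^3 - 22*m^2*x - 12*m*x^2 + 4*x^3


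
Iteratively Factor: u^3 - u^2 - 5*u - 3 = (u - 3)*(u^2 + 2*u + 1) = (u - 3)*(u + 1)*(u + 1)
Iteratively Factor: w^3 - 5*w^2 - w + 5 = (w - 1)*(w^2 - 4*w - 5) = (w - 1)*(w + 1)*(w - 5)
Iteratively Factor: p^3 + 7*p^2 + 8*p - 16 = (p + 4)*(p^2 + 3*p - 4) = (p + 4)^2*(p - 1)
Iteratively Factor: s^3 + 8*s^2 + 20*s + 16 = (s + 4)*(s^2 + 4*s + 4) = (s + 2)*(s + 4)*(s + 2)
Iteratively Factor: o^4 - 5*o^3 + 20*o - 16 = (o - 2)*(o^3 - 3*o^2 - 6*o + 8) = (o - 4)*(o - 2)*(o^2 + o - 2) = (o - 4)*(o - 2)*(o + 2)*(o - 1)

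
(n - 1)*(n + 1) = n^2 - 1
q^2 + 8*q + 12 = (q + 2)*(q + 6)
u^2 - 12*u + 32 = (u - 8)*(u - 4)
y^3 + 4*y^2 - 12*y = y*(y - 2)*(y + 6)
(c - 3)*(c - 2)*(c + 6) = c^3 + c^2 - 24*c + 36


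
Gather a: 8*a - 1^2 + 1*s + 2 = 8*a + s + 1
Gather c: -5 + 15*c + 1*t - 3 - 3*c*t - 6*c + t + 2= c*(9 - 3*t) + 2*t - 6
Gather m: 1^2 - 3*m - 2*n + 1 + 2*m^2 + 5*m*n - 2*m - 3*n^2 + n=2*m^2 + m*(5*n - 5) - 3*n^2 - n + 2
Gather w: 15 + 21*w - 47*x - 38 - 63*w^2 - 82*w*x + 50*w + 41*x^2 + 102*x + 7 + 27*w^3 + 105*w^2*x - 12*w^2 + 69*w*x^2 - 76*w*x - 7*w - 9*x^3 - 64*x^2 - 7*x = 27*w^3 + w^2*(105*x - 75) + w*(69*x^2 - 158*x + 64) - 9*x^3 - 23*x^2 + 48*x - 16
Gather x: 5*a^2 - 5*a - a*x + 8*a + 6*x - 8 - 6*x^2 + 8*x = 5*a^2 + 3*a - 6*x^2 + x*(14 - a) - 8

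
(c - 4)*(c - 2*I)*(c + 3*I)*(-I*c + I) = -I*c^4 + c^3 + 5*I*c^3 - 5*c^2 - 10*I*c^2 + 4*c + 30*I*c - 24*I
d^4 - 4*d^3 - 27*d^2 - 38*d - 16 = (d - 8)*(d + 1)^2*(d + 2)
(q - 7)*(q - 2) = q^2 - 9*q + 14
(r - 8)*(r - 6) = r^2 - 14*r + 48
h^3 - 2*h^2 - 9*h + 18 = (h - 3)*(h - 2)*(h + 3)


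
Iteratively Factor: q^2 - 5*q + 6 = (q - 2)*(q - 3)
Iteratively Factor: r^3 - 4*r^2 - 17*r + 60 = (r - 3)*(r^2 - r - 20) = (r - 5)*(r - 3)*(r + 4)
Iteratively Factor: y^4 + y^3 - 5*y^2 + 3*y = (y + 3)*(y^3 - 2*y^2 + y) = y*(y + 3)*(y^2 - 2*y + 1) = y*(y - 1)*(y + 3)*(y - 1)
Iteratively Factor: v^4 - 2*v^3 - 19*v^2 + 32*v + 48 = (v + 4)*(v^3 - 6*v^2 + 5*v + 12) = (v + 1)*(v + 4)*(v^2 - 7*v + 12) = (v - 3)*(v + 1)*(v + 4)*(v - 4)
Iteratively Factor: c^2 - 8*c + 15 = (c - 3)*(c - 5)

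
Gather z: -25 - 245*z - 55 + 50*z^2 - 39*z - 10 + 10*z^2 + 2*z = 60*z^2 - 282*z - 90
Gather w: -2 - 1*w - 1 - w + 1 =-2*w - 2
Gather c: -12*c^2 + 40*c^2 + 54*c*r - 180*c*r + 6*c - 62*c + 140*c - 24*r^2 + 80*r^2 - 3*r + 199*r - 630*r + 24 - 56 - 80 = 28*c^2 + c*(84 - 126*r) + 56*r^2 - 434*r - 112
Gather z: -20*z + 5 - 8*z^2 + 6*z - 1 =-8*z^2 - 14*z + 4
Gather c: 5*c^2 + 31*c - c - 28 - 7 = 5*c^2 + 30*c - 35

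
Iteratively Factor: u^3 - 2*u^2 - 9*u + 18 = (u - 2)*(u^2 - 9) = (u - 3)*(u - 2)*(u + 3)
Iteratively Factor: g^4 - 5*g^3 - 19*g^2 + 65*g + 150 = (g + 3)*(g^3 - 8*g^2 + 5*g + 50) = (g - 5)*(g + 3)*(g^2 - 3*g - 10) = (g - 5)^2*(g + 3)*(g + 2)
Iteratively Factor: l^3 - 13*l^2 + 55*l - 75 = (l - 3)*(l^2 - 10*l + 25) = (l - 5)*(l - 3)*(l - 5)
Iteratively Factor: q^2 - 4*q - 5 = (q - 5)*(q + 1)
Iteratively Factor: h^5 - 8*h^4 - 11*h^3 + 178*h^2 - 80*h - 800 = (h - 4)*(h^4 - 4*h^3 - 27*h^2 + 70*h + 200) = (h - 4)*(h + 4)*(h^3 - 8*h^2 + 5*h + 50) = (h - 5)*(h - 4)*(h + 4)*(h^2 - 3*h - 10) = (h - 5)*(h - 4)*(h + 2)*(h + 4)*(h - 5)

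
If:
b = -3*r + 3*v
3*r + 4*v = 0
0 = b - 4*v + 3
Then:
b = -7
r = 4/3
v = -1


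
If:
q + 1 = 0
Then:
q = -1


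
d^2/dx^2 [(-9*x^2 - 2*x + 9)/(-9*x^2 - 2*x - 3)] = 24*(-243*x^2 - 54*x + 23)/(729*x^6 + 486*x^5 + 837*x^4 + 332*x^3 + 279*x^2 + 54*x + 27)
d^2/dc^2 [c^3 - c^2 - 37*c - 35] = 6*c - 2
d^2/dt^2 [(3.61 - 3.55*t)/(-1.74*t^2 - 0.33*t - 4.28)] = ((10.2198 - 37.062*t)*(1.74*t^2 + 0.33*t + 4.28) + (3.48*t + 0.33)*(3.55*t - 3.61)*(6.96*t + 0.66))/(1.74*t^2 + 0.33*t + 4.28)^3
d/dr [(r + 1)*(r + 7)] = 2*r + 8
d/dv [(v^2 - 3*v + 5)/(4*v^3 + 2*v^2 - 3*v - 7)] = (-4*v^4 + 24*v^3 - 57*v^2 - 34*v + 36)/(16*v^6 + 16*v^5 - 20*v^4 - 68*v^3 - 19*v^2 + 42*v + 49)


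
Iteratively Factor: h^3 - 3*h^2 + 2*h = (h)*(h^2 - 3*h + 2) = h*(h - 1)*(h - 2)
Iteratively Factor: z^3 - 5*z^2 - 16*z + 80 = (z + 4)*(z^2 - 9*z + 20) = (z - 4)*(z + 4)*(z - 5)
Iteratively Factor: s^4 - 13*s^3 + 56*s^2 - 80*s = (s - 4)*(s^3 - 9*s^2 + 20*s) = (s - 5)*(s - 4)*(s^2 - 4*s) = s*(s - 5)*(s - 4)*(s - 4)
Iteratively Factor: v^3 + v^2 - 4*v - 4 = (v - 2)*(v^2 + 3*v + 2) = (v - 2)*(v + 1)*(v + 2)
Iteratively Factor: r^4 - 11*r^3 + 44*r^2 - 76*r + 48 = (r - 2)*(r^3 - 9*r^2 + 26*r - 24) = (r - 2)^2*(r^2 - 7*r + 12) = (r - 4)*(r - 2)^2*(r - 3)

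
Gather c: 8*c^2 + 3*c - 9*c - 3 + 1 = 8*c^2 - 6*c - 2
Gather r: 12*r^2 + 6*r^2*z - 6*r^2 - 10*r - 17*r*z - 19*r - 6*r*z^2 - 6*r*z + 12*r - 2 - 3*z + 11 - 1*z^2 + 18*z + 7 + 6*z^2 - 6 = r^2*(6*z + 6) + r*(-6*z^2 - 23*z - 17) + 5*z^2 + 15*z + 10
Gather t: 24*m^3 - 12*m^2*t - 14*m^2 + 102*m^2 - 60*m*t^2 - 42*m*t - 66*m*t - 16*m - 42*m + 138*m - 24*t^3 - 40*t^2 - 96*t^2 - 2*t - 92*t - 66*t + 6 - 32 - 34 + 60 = 24*m^3 + 88*m^2 + 80*m - 24*t^3 + t^2*(-60*m - 136) + t*(-12*m^2 - 108*m - 160)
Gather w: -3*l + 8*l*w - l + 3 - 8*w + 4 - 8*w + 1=-4*l + w*(8*l - 16) + 8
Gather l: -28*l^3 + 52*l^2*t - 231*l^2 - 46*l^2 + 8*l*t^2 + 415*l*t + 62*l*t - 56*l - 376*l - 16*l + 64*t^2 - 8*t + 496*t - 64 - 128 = -28*l^3 + l^2*(52*t - 277) + l*(8*t^2 + 477*t - 448) + 64*t^2 + 488*t - 192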